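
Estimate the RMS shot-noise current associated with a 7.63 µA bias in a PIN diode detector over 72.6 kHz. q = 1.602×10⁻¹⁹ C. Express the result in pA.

I_n = √(2qI·B)
2qI·B = 2 × 1.602×10⁻¹⁹ × 7.63×10⁻⁶ × 7.26×10⁴ = 1.77×10⁻¹⁹ A²
I_n = √(1.77×10⁻¹⁹) = 4.21×10⁻¹⁰ A = 421 pA

421 pA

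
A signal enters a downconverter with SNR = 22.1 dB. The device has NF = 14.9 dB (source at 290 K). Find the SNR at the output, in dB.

7.2 dB

By definition F = SNR_in/SNR_out, so in dB: SNR_out = SNR_in − NF
SNR_out = 22.1 − 14.9 = 7.2 dB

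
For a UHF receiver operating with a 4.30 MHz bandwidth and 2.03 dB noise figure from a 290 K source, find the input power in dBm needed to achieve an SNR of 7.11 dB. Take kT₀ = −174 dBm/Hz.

−98.5 dBm

Sensitivity = −174 + 10 log₁₀(B) + NF + SNR_min
= −174 + 66.33 + 2.03 + 7.11
= −98.53 dBm → −98.5 dBm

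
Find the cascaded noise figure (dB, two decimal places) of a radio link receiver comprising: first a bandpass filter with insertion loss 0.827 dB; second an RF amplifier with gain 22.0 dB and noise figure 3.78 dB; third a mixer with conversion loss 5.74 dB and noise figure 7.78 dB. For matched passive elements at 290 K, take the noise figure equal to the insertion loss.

4.66 dB

Convert to linear (a loss of L dB is a gain of −L dB): F_i = 10^(NF_i/10), G_i = 10^(G_i,dB/10)
  Stage 1: F_1 = 10^(0.827/10) = 1.210, G_1 = 10^(−0.827/10) = 0.8266
  Stage 2: F_2 = 10^(3.78/10) = 2.388, G_2 = 10^(22.0/10) = 158.5
  Stage 3: F_3 = 10^(7.78/10) = 5.998, G_3 = 10^(−5.74/10) = 0.2667
Friis cascade:
  F = 1.210 + (2.388 − 1)/0.8266 + (5.998 − 1)/131.0 = 2.927
NF = 10 log₁₀(2.927) = 4.66 dB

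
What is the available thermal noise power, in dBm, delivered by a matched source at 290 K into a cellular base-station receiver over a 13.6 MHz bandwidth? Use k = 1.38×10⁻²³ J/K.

P_n = kTB = 1.38×10⁻²³ × 290 × 1.36×10⁷ = 5.44×10⁻¹⁴ W
In dBm: 10 log₁₀(5.44×10⁻¹⁴ / 10⁻³) = −102.6 dBm

−102.6 dBm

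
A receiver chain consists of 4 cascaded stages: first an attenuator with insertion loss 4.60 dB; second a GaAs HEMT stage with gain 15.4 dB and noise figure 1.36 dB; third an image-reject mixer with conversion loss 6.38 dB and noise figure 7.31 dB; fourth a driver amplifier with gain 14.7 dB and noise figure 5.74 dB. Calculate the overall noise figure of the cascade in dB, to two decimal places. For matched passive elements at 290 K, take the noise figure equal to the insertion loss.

Convert to linear (a loss of L dB is a gain of −L dB): F_i = 10^(NF_i/10), G_i = 10^(G_i,dB/10)
  Stage 1: F_1 = 10^(4.60/10) = 2.884, G_1 = 10^(−4.60/10) = 0.3467
  Stage 2: F_2 = 10^(1.36/10) = 1.368, G_2 = 10^(15.4/10) = 34.67
  Stage 3: F_3 = 10^(7.31/10) = 5.383, G_3 = 10^(−6.38/10) = 0.2301
  Stage 4: F_4 = 10^(5.74/10) = 3.750, G_4 = 10^(14.7/10) = 29.51
Friis cascade:
  F = 2.884 + (1.368 − 1)/0.3467 + (5.383 − 1)/12.02 + (3.750 − 1)/2.767 = 5.303
NF = 10 log₁₀(5.303) = 7.25 dB

7.25 dB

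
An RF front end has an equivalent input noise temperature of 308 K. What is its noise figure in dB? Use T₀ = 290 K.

F = 1 + T_e/T₀ = 1 + 308/290 = 2.06207
NF = 10 log₁₀(2.06207) = 3.14 dB

3.14 dB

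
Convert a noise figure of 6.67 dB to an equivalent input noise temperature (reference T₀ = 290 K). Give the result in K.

1057 K

F = 10^(6.67/10) = 4.64515
T_e = (F − 1)·T₀ = (4.64515 − 1) × 290 = 1057 K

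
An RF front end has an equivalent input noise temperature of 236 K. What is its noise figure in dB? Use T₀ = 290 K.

F = 1 + T_e/T₀ = 1 + 236/290 = 1.81379
NF = 10 log₁₀(1.81379) = 2.59 dB

2.59 dB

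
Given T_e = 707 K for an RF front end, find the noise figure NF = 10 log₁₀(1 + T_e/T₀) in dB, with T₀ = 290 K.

F = 1 + T_e/T₀ = 1 + 707/290 = 3.43793
NF = 10 log₁₀(3.43793) = 5.36 dB

5.36 dB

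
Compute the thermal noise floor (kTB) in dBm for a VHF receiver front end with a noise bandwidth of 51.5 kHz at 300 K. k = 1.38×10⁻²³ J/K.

−126.7 dBm

P_n = kTB = 1.38×10⁻²³ × 300 × 5.15×10⁴ = 2.13×10⁻¹⁶ W
In dBm: 10 log₁₀(2.13×10⁻¹⁶ / 10⁻³) = −126.7 dBm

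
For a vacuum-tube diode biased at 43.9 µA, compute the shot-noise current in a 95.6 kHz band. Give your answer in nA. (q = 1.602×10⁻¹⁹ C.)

1.16 nA

I_n = √(2qI·B)
2qI·B = 2 × 1.602×10⁻¹⁹ × 4.39×10⁻⁵ × 9.56×10⁴ = 1.34×10⁻¹⁸ A²
I_n = √(1.34×10⁻¹⁸) = 1.16×10⁻⁹ A = 1.16 nA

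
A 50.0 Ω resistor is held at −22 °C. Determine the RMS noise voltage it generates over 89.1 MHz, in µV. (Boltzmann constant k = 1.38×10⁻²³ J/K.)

7.86 µV

T = −22 °C + 273.15 = 251.15 K
V_n = √(4kTRB)
4kTRB = 4 × 1.38×10⁻²³ × 251.15 × 5.00×10¹ × 8.91×10⁷ = 6.18×10⁻¹¹ V²
V_n = √(6.18×10⁻¹¹) = 7.86×10⁻⁶ V = 7.86 µV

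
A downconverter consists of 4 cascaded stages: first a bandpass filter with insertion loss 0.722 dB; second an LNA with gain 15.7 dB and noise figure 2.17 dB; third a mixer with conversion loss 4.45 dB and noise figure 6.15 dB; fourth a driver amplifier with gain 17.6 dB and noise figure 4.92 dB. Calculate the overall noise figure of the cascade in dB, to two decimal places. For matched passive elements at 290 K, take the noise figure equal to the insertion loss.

Convert to linear (a loss of L dB is a gain of −L dB): F_i = 10^(NF_i/10), G_i = 10^(G_i,dB/10)
  Stage 1: F_1 = 10^(0.722/10) = 1.181, G_1 = 10^(−0.722/10) = 0.8468
  Stage 2: F_2 = 10^(2.17/10) = 1.648, G_2 = 10^(15.7/10) = 37.15
  Stage 3: F_3 = 10^(6.15/10) = 4.121, G_3 = 10^(−4.45/10) = 0.3589
  Stage 4: F_4 = 10^(4.92/10) = 3.105, G_4 = 10^(17.6/10) = 57.54
Friis cascade:
  F = 1.181 + (1.648 − 1)/0.8468 + (4.121 − 1)/31.46 + (3.105 − 1)/11.29 = 2.232
NF = 10 log₁₀(2.232) = 3.49 dB

3.49 dB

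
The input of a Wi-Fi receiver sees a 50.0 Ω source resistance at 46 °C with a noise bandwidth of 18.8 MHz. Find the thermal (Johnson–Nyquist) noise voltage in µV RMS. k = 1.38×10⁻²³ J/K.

4.07 µV

T = 46 °C + 273.15 = 319.15 K
V_n = √(4kTRB)
4kTRB = 4 × 1.38×10⁻²³ × 319.15 × 5.00×10¹ × 1.88×10⁷ = 1.66×10⁻¹¹ V²
V_n = √(1.66×10⁻¹¹) = 4.07×10⁻⁶ V = 4.07 µV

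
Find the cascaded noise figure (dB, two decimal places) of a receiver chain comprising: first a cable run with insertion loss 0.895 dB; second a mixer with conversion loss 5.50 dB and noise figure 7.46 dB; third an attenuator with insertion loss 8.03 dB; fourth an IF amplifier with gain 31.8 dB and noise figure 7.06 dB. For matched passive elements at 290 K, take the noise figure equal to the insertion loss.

Convert to linear (a loss of L dB is a gain of −L dB): F_i = 10^(NF_i/10), G_i = 10^(G_i,dB/10)
  Stage 1: F_1 = 10^(0.895/10) = 1.229, G_1 = 10^(−0.895/10) = 0.8138
  Stage 2: F_2 = 10^(7.46/10) = 5.572, G_2 = 10^(−5.50/10) = 0.2818
  Stage 3: F_3 = 10^(8.03/10) = 6.353, G_3 = 10^(−8.03/10) = 0.1574
  Stage 4: F_4 = 10^(7.06/10) = 5.082, G_4 = 10^(31.8/10) = 1514
Friis cascade:
  F = 1.229 + (5.572 − 1)/0.8138 + (6.353 − 1)/0.2294 + (5.082 − 1)/0.03610 = 143.3
NF = 10 log₁₀(143.3) = 21.56 dB

21.56 dB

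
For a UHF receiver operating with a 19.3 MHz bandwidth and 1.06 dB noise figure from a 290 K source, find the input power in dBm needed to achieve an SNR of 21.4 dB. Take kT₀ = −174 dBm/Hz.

−78.7 dBm

Sensitivity = −174 + 10 log₁₀(B) + NF + SNR_min
= −174 + 72.86 + 1.06 + 21.4
= −78.68 dBm → −78.7 dBm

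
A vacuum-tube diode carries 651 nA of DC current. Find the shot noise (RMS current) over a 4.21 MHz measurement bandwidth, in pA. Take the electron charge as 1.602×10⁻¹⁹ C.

I_n = √(2qI·B)
2qI·B = 2 × 1.602×10⁻¹⁹ × 6.51×10⁻⁷ × 4.21×10⁶ = 8.78×10⁻¹⁹ A²
I_n = √(8.78×10⁻¹⁹) = 9.37×10⁻¹⁰ A = 937 pA

937 pA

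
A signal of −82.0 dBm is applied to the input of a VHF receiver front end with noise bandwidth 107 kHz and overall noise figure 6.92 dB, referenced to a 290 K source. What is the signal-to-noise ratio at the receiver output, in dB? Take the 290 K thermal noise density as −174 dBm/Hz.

Noise floor: N = −174 + 10 log₁₀(B) + NF
10 log₁₀(1.07×10⁵) = 50.29 dB
N = −174 + 50.29 + 6.92 = −116.79 dBm
SNR = P_sig − N = −82.0 − (−116.79) = 34.79 dB → 34.8 dB

34.8 dB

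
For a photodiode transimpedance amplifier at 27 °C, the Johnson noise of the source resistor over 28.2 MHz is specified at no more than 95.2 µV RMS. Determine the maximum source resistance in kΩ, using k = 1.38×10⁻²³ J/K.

T = 27 °C + 273.15 = 300.15 K
Johnson–Nyquist: V_n = √(4kTRB) ⇒ R = V_n² / (4kTB)
4kTB = 4 × 1.38×10⁻²³ × 300.15 × 2.82×10⁷ = 4.67×10⁻¹³
R = (9.52×10⁻⁵)² / 4.67×10⁻¹³ = 1.94×10⁴ Ω = 19.4 kΩ

19.4 kΩ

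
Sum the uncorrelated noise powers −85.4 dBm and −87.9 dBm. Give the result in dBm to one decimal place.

−83.5 dBm

Convert to linear, add, convert back:
P₁ = 2.88×10⁻¹² W, P₂ = 1.62×10⁻¹² W
P_tot = 4.51×10⁻¹² W → 10 log₁₀(P_tot / 10⁻³) = −83.5 dBm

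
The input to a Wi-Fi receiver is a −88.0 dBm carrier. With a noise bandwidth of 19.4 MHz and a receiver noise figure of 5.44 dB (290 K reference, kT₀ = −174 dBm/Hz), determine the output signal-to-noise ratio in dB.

Noise floor: N = −174 + 10 log₁₀(B) + NF
10 log₁₀(1.94×10⁷) = 72.88 dB
N = −174 + 72.88 + 5.44 = −95.68 dBm
SNR = P_sig − N = −88.0 − (−95.68) = 7.68 dB → 7.7 dB

7.7 dB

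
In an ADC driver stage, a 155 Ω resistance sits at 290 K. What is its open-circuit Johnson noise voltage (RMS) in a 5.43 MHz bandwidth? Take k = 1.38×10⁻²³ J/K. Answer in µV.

3.67 µV

V_n = √(4kTRB)
4kTRB = 4 × 1.38×10⁻²³ × 290 × 1.55×10² × 5.43×10⁶ = 1.35×10⁻¹¹ V²
V_n = √(1.35×10⁻¹¹) = 3.67×10⁻⁶ V = 3.67 µV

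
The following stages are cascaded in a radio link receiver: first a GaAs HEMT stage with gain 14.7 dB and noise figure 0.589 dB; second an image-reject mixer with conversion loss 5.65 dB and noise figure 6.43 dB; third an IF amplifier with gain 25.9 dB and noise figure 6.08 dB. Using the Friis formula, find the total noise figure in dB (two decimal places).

Convert to linear (a loss of L dB is a gain of −L dB): F_i = 10^(NF_i/10), G_i = 10^(G_i,dB/10)
  Stage 1: F_1 = 10^(0.589/10) = 1.145, G_1 = 10^(14.7/10) = 29.51
  Stage 2: F_2 = 10^(6.43/10) = 4.395, G_2 = 10^(−5.65/10) = 0.2723
  Stage 3: F_3 = 10^(6.08/10) = 4.055, G_3 = 10^(25.9/10) = 389.0
Friis cascade:
  F = 1.145 + (4.395 − 1)/29.51 + (4.055 − 1)/8.035 = 1.641
NF = 10 log₁₀(1.641) = 2.15 dB

2.15 dB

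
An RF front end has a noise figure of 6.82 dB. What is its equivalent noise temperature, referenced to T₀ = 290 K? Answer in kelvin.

1104 K

F = 10^(6.82/10) = 4.80839
T_e = (F − 1)·T₀ = (4.80839 − 1) × 290 = 1104 K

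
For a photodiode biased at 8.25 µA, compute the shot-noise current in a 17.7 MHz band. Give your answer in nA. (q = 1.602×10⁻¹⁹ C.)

I_n = √(2qI·B)
2qI·B = 2 × 1.602×10⁻¹⁹ × 8.25×10⁻⁶ × 1.77×10⁷ = 4.68×10⁻¹⁷ A²
I_n = √(4.68×10⁻¹⁷) = 6.84×10⁻⁹ A = 6.84 nA

6.84 nA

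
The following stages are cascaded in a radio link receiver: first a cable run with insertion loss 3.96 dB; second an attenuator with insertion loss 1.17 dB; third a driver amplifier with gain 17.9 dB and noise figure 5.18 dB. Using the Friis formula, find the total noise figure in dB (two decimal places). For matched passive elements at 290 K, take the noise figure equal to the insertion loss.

Convert to linear (a loss of L dB is a gain of −L dB): F_i = 10^(NF_i/10), G_i = 10^(G_i,dB/10)
  Stage 1: F_1 = 10^(3.96/10) = 2.489, G_1 = 10^(−3.96/10) = 0.4018
  Stage 2: F_2 = 10^(1.17/10) = 1.309, G_2 = 10^(−1.17/10) = 0.7638
  Stage 3: F_3 = 10^(5.18/10) = 3.296, G_3 = 10^(17.9/10) = 61.66
Friis cascade:
  F = 2.489 + (1.309 − 1)/0.4018 + (3.296 − 1)/0.3069 = 10.74
NF = 10 log₁₀(10.74) = 10.31 dB

10.31 dB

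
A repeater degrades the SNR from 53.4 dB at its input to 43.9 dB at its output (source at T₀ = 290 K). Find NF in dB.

NF (dB) = SNR_in(dB) − SNR_out(dB) when the source is at T₀
NF = 53.4 − 43.9 = 9.5 dB

9.5 dB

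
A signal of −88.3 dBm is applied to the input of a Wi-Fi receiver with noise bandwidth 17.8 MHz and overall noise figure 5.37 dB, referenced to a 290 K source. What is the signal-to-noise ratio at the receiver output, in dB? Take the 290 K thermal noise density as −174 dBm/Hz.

Noise floor: N = −174 + 10 log₁₀(B) + NF
10 log₁₀(1.78×10⁷) = 72.5 dB
N = −174 + 72.5 + 5.37 = −96.13 dBm
SNR = P_sig − N = −88.3 − (−96.13) = 7.83 dB → 7.8 dB

7.8 dB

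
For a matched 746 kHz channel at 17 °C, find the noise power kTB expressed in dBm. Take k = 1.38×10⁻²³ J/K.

T = 17 °C + 273.15 = 290.15 K
P_n = kTB = 1.38×10⁻²³ × 290.15 × 7.46×10⁵ = 2.99×10⁻¹⁵ W
In dBm: 10 log₁₀(2.99×10⁻¹⁵ / 10⁻³) = −115.2 dBm

−115.2 dBm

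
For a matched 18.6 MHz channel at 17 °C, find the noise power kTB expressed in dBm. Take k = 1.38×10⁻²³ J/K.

−101.3 dBm

T = 17 °C + 273.15 = 290.15 K
P_n = kTB = 1.38×10⁻²³ × 290.15 × 1.86×10⁷ = 7.45×10⁻¹⁴ W
In dBm: 10 log₁₀(7.45×10⁻¹⁴ / 10⁻³) = −101.3 dBm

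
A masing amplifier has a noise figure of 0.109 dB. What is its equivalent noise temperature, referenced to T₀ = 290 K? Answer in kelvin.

7.37 K

F = 10^(0.109/10) = 1.02542
T_e = (F − 1)·T₀ = (1.02542 − 1) × 290 = 7.37 K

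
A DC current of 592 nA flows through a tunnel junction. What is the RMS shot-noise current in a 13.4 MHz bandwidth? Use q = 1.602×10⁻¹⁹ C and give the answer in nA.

I_n = √(2qI·B)
2qI·B = 2 × 1.602×10⁻¹⁹ × 5.92×10⁻⁷ × 1.34×10⁷ = 2.54×10⁻¹⁸ A²
I_n = √(2.54×10⁻¹⁸) = 1.59×10⁻⁹ A = 1.59 nA

1.59 nA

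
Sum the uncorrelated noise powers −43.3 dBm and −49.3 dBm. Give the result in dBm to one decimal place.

−42.3 dBm

Convert to linear, add, convert back:
P₁ = 4.68×10⁻⁸ W, P₂ = 1.17×10⁻⁸ W
P_tot = 5.85×10⁻⁸ W → 10 log₁₀(P_tot / 10⁻³) = −42.3 dBm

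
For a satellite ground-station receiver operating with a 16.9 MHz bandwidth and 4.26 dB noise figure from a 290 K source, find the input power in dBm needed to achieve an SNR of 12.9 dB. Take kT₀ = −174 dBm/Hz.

Sensitivity = −174 + 10 log₁₀(B) + NF + SNR_min
= −174 + 72.28 + 4.26 + 12.9
= −84.56 dBm → −84.6 dBm

−84.6 dBm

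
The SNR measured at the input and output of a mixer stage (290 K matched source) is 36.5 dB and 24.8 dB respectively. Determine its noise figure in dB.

NF (dB) = SNR_in(dB) − SNR_out(dB) when the source is at T₀
NF = 36.5 − 24.8 = 11.7 dB

11.7 dB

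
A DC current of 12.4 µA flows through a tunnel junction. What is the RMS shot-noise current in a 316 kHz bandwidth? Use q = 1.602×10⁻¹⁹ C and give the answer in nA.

I_n = √(2qI·B)
2qI·B = 2 × 1.602×10⁻¹⁹ × 1.24×10⁻⁵ × 3.16×10⁵ = 1.26×10⁻¹⁸ A²
I_n = √(1.26×10⁻¹⁸) = 1.12×10⁻⁹ A = 1.12 nA

1.12 nA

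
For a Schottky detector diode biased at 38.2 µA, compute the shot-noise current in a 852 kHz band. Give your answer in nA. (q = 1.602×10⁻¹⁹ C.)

I_n = √(2qI·B)
2qI·B = 2 × 1.602×10⁻¹⁹ × 3.82×10⁻⁵ × 8.52×10⁵ = 1.04×10⁻¹⁷ A²
I_n = √(1.04×10⁻¹⁷) = 3.23×10⁻⁹ A = 3.23 nA

3.23 nA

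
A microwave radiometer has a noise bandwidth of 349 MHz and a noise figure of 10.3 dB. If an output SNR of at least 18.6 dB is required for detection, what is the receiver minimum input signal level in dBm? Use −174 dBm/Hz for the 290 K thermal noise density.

Sensitivity = −174 + 10 log₁₀(B) + NF + SNR_min
= −174 + 85.43 + 10.3 + 18.6
= −59.67 dBm → −59.7 dBm

−59.7 dBm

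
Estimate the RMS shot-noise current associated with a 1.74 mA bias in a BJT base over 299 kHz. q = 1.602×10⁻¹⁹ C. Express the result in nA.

I_n = √(2qI·B)
2qI·B = 2 × 1.602×10⁻¹⁹ × 1.74×10⁻³ × 2.99×10⁵ = 1.67×10⁻¹⁶ A²
I_n = √(1.67×10⁻¹⁶) = 1.29×10⁻⁸ A = 12.9 nA

12.9 nA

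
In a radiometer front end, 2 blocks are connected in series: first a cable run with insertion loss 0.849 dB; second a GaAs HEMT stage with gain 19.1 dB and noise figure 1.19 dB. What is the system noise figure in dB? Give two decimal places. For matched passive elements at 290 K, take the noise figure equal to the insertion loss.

Convert to linear (a loss of L dB is a gain of −L dB): F_i = 10^(NF_i/10), G_i = 10^(G_i,dB/10)
  Stage 1: F_1 = 10^(0.849/10) = 1.216, G_1 = 10^(−0.849/10) = 0.8224
  Stage 2: F_2 = 10^(1.19/10) = 1.315, G_2 = 10^(19.1/10) = 81.28
Friis cascade:
  F = 1.216 + (1.315 − 1)/0.8224 = 1.599
NF = 10 log₁₀(1.599) = 2.04 dB

2.04 dB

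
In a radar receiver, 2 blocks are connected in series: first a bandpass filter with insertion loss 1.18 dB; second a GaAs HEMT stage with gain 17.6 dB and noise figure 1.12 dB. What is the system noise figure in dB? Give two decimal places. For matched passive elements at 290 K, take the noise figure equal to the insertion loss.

Convert to linear (a loss of L dB is a gain of −L dB): F_i = 10^(NF_i/10), G_i = 10^(G_i,dB/10)
  Stage 1: F_1 = 10^(1.18/10) = 1.312, G_1 = 10^(−1.18/10) = 0.7621
  Stage 2: F_2 = 10^(1.12/10) = 1.294, G_2 = 10^(17.6/10) = 57.54
Friis cascade:
  F = 1.312 + (1.294 − 1)/0.7621 = 1.698
NF = 10 log₁₀(1.698) = 2.30 dB

2.30 dB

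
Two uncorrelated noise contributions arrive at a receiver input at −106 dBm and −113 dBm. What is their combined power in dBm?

−105.2 dBm

Convert to linear, add, convert back:
P₁ = 2.51×10⁻¹⁴ W, P₂ = 5.01×10⁻¹⁵ W
P_tot = 3.01×10⁻¹⁴ W → 10 log₁₀(P_tot / 10⁻³) = −105.2 dBm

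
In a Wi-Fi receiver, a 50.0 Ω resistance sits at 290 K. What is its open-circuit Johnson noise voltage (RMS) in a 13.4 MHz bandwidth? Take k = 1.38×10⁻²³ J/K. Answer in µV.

3.27 µV

V_n = √(4kTRB)
4kTRB = 4 × 1.38×10⁻²³ × 290 × 5.00×10¹ × 1.34×10⁷ = 1.07×10⁻¹¹ V²
V_n = √(1.07×10⁻¹¹) = 3.27×10⁻⁶ V = 3.27 µV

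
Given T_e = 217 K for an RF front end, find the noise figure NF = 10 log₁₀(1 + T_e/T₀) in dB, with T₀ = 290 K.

F = 1 + T_e/T₀ = 1 + 217/290 = 1.74828
NF = 10 log₁₀(1.74828) = 2.43 dB

2.43 dB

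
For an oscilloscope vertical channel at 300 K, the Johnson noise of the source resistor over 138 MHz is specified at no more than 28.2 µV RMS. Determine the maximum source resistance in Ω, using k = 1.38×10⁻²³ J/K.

Johnson–Nyquist: V_n = √(4kTRB) ⇒ R = V_n² / (4kTB)
4kTB = 4 × 1.38×10⁻²³ × 300 × 1.38×10⁸ = 2.29×10⁻¹²
R = (2.82×10⁻⁵)² / 2.29×10⁻¹² = 3.48×10² Ω = 348 Ω

348 Ω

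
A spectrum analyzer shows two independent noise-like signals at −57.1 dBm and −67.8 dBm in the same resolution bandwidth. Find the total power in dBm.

Convert to linear, add, convert back:
P₁ = 1.95×10⁻⁹ W, P₂ = 1.66×10⁻¹⁰ W
P_tot = 2.12×10⁻⁹ W → 10 log₁₀(P_tot / 10⁻³) = −56.7 dBm

−56.7 dBm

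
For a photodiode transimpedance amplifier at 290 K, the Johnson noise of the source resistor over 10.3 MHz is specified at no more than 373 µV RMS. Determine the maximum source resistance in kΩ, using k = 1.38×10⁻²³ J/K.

844 kΩ

Johnson–Nyquist: V_n = √(4kTRB) ⇒ R = V_n² / (4kTB)
4kTB = 4 × 1.38×10⁻²³ × 290 × 1.03×10⁷ = 1.65×10⁻¹³
R = (3.73×10⁻⁴)² / 1.65×10⁻¹³ = 8.44×10⁵ Ω = 844 kΩ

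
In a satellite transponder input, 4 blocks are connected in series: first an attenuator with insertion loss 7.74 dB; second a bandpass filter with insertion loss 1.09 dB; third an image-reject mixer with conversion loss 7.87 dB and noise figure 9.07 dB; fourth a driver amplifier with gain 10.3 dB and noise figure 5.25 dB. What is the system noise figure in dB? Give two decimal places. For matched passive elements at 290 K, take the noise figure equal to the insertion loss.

Convert to linear (a loss of L dB is a gain of −L dB): F_i = 10^(NF_i/10), G_i = 10^(G_i,dB/10)
  Stage 1: F_1 = 10^(7.74/10) = 5.943, G_1 = 10^(−7.74/10) = 0.1683
  Stage 2: F_2 = 10^(1.09/10) = 1.285, G_2 = 10^(−1.09/10) = 0.7780
  Stage 3: F_3 = 10^(9.07/10) = 8.072, G_3 = 10^(−7.87/10) = 0.1633
  Stage 4: F_4 = 10^(5.25/10) = 3.350, G_4 = 10^(10.3/10) = 10.72
Friis cascade:
  F = 5.943 + (1.285 − 1)/0.1683 + (8.072 − 1)/0.1309 + (3.350 − 1)/0.02138 = 171.6
NF = 10 log₁₀(171.6) = 22.34 dB

22.34 dB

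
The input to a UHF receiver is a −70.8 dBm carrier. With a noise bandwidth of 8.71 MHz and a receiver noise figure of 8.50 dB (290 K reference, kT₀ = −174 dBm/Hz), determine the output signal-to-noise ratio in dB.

25.3 dB

Noise floor: N = −174 + 10 log₁₀(B) + NF
10 log₁₀(8.71×10⁶) = 69.4 dB
N = −174 + 69.4 + 8.50 = −96.10 dBm
SNR = P_sig − N = −70.8 − (−96.10) = 25.30 dB → 25.3 dB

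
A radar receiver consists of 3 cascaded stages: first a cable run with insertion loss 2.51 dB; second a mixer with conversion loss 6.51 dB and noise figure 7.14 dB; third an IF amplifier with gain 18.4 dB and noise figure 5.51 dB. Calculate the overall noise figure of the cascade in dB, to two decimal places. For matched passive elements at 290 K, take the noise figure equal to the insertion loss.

14.72 dB

Convert to linear (a loss of L dB is a gain of −L dB): F_i = 10^(NF_i/10), G_i = 10^(G_i,dB/10)
  Stage 1: F_1 = 10^(2.51/10) = 1.782, G_1 = 10^(−2.51/10) = 0.5610
  Stage 2: F_2 = 10^(7.14/10) = 5.176, G_2 = 10^(−6.51/10) = 0.2234
  Stage 3: F_3 = 10^(5.51/10) = 3.556, G_3 = 10^(18.4/10) = 69.18
Friis cascade:
  F = 1.782 + (5.176 − 1)/0.5610 + (3.556 − 1)/0.1253 = 29.62
NF = 10 log₁₀(29.62) = 14.72 dB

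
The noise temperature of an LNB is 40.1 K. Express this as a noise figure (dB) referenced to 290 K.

F = 1 + T_e/T₀ = 1 + 40.1/290 = 1.13828
NF = 10 log₁₀(1.13828) = 0.562 dB

0.562 dB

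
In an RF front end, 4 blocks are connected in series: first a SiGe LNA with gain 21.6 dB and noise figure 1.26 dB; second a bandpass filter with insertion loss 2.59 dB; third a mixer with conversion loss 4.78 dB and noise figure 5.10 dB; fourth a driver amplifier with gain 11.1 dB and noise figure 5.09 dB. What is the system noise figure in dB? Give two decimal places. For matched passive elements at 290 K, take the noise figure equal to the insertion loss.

Convert to linear (a loss of L dB is a gain of −L dB): F_i = 10^(NF_i/10), G_i = 10^(G_i,dB/10)
  Stage 1: F_1 = 10^(1.26/10) = 1.337, G_1 = 10^(21.6/10) = 144.5
  Stage 2: F_2 = 10^(2.59/10) = 1.816, G_2 = 10^(−2.59/10) = 0.5508
  Stage 3: F_3 = 10^(5.10/10) = 3.236, G_3 = 10^(−4.78/10) = 0.3327
  Stage 4: F_4 = 10^(5.09/10) = 3.228, G_4 = 10^(11.1/10) = 12.88
Friis cascade:
  F = 1.337 + (1.816 − 1)/144.5 + (3.236 − 1)/79.62 + (3.228 − 1)/26.49 = 1.454
NF = 10 log₁₀(1.454) = 1.63 dB

1.63 dB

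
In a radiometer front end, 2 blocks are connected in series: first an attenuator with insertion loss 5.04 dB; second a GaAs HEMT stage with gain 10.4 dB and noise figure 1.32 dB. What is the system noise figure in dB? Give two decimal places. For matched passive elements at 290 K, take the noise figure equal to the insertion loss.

6.36 dB

Convert to linear (a loss of L dB is a gain of −L dB): F_i = 10^(NF_i/10), G_i = 10^(G_i,dB/10)
  Stage 1: F_1 = 10^(5.04/10) = 3.192, G_1 = 10^(−5.04/10) = 0.3133
  Stage 2: F_2 = 10^(1.32/10) = 1.355, G_2 = 10^(10.4/10) = 10.96
Friis cascade:
  F = 3.192 + (1.355 − 1)/0.3133 = 4.325
NF = 10 log₁₀(4.325) = 6.36 dB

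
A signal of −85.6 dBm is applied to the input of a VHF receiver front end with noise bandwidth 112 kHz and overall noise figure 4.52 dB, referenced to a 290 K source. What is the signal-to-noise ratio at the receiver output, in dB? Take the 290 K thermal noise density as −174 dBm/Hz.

33.4 dB

Noise floor: N = −174 + 10 log₁₀(B) + NF
10 log₁₀(1.12×10⁵) = 50.49 dB
N = −174 + 50.49 + 4.52 = −118.99 dBm
SNR = P_sig − N = −85.6 − (−118.99) = 33.39 dB → 33.4 dB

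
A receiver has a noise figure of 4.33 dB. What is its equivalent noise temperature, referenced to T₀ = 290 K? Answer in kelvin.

F = 10^(4.33/10) = 2.71019
T_e = (F − 1)·T₀ = (2.71019 − 1) × 290 = 496 K

496 K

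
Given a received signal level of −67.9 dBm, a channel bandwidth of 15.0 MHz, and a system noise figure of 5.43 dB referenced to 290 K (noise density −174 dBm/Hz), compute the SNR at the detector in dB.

Noise floor: N = −174 + 10 log₁₀(B) + NF
10 log₁₀(1.50×10⁷) = 71.76 dB
N = −174 + 71.76 + 5.43 = −96.81 dBm
SNR = P_sig − N = −67.9 − (−96.81) = 28.91 dB → 28.9 dB

28.9 dB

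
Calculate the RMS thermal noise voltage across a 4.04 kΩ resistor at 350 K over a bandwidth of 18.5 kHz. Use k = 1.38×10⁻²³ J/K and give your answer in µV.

1.20 µV

V_n = √(4kTRB)
4kTRB = 4 × 1.38×10⁻²³ × 350 × 4.04×10³ × 1.85×10⁴ = 1.44×10⁻¹² V²
V_n = √(1.44×10⁻¹²) = 1.20×10⁻⁶ V = 1.20 µV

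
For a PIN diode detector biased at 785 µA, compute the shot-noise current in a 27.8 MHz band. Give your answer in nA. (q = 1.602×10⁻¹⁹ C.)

83.6 nA

I_n = √(2qI·B)
2qI·B = 2 × 1.602×10⁻¹⁹ × 7.85×10⁻⁴ × 2.78×10⁷ = 6.99×10⁻¹⁵ A²
I_n = √(6.99×10⁻¹⁵) = 8.36×10⁻⁸ A = 83.6 nA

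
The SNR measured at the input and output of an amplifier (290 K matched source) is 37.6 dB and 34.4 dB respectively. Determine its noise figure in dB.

NF (dB) = SNR_in(dB) − SNR_out(dB) when the source is at T₀
NF = 37.6 − 34.4 = 3.2 dB

3.2 dB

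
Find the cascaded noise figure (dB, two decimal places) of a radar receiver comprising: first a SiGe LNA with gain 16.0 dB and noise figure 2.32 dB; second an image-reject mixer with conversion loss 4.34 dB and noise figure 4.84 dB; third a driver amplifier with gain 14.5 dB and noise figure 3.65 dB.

Convert to linear (a loss of L dB is a gain of −L dB): F_i = 10^(NF_i/10), G_i = 10^(G_i,dB/10)
  Stage 1: F_1 = 10^(2.32/10) = 1.706, G_1 = 10^(16.0/10) = 39.81
  Stage 2: F_2 = 10^(4.84/10) = 3.048, G_2 = 10^(−4.34/10) = 0.3681
  Stage 3: F_3 = 10^(3.65/10) = 2.317, G_3 = 10^(14.5/10) = 28.18
Friis cascade:
  F = 1.706 + (3.048 − 1)/39.81 + (2.317 − 1)/14.66 = 1.847
NF = 10 log₁₀(1.847) = 2.67 dB

2.67 dB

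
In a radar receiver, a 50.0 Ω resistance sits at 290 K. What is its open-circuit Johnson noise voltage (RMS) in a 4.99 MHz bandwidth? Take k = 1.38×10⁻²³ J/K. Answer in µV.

2.00 µV

V_n = √(4kTRB)
4kTRB = 4 × 1.38×10⁻²³ × 290 × 5.00×10¹ × 4.99×10⁶ = 3.99×10⁻¹² V²
V_n = √(3.99×10⁻¹²) = 2.00×10⁻⁶ V = 2.00 µV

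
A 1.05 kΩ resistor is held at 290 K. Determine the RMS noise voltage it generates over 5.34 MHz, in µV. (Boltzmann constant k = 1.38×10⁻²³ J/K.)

9.47 µV

V_n = √(4kTRB)
4kTRB = 4 × 1.38×10⁻²³ × 290 × 1.05×10³ × 5.34×10⁶ = 8.98×10⁻¹¹ V²
V_n = √(8.98×10⁻¹¹) = 9.47×10⁻⁶ V = 9.47 µV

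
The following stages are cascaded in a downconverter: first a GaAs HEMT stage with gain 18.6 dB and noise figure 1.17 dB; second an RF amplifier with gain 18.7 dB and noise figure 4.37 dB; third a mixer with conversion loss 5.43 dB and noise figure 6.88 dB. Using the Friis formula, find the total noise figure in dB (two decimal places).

Convert to linear (a loss of L dB is a gain of −L dB): F_i = 10^(NF_i/10), G_i = 10^(G_i,dB/10)
  Stage 1: F_1 = 10^(1.17/10) = 1.309, G_1 = 10^(18.6/10) = 72.44
  Stage 2: F_2 = 10^(4.37/10) = 2.735, G_2 = 10^(18.7/10) = 74.13
  Stage 3: F_3 = 10^(6.88/10) = 4.875, G_3 = 10^(−5.43/10) = 0.2864
Friis cascade:
  F = 1.309 + (2.735 − 1)/72.44 + (4.875 − 1)/5370 = 1.334
NF = 10 log₁₀(1.334) = 1.25 dB

1.25 dB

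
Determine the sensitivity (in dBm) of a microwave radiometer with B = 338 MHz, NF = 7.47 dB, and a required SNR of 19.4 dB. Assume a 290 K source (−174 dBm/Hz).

−61.8 dBm

Sensitivity = −174 + 10 log₁₀(B) + NF + SNR_min
= −174 + 85.29 + 7.47 + 19.4
= −61.84 dBm → −61.8 dBm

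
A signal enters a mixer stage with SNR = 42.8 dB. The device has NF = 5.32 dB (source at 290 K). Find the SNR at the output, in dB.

By definition F = SNR_in/SNR_out, so in dB: SNR_out = SNR_in − NF
SNR_out = 42.8 − 5.32 = 37.48 dB

37.48 dB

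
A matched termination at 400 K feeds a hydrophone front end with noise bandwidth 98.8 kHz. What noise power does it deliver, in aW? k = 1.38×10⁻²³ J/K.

P_n = kTB = 1.38×10⁻²³ × 400 × 9.88×10⁴ = 5.45×10⁻¹⁶ W = 545 aW

545 aW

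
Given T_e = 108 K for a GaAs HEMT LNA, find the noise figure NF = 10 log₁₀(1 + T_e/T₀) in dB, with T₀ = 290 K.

1.37 dB

F = 1 + T_e/T₀ = 1 + 108/290 = 1.37241
NF = 10 log₁₀(1.37241) = 1.37 dB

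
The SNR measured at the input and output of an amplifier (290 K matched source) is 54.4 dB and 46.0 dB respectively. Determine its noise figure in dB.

NF (dB) = SNR_in(dB) − SNR_out(dB) when the source is at T₀
NF = 54.4 − 46.0 = 8.4 dB

8.4 dB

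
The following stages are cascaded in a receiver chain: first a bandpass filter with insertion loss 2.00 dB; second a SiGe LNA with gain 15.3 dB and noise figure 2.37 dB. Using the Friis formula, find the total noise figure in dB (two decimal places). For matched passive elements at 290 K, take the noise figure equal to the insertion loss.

4.37 dB

Convert to linear (a loss of L dB is a gain of −L dB): F_i = 10^(NF_i/10), G_i = 10^(G_i,dB/10)
  Stage 1: F_1 = 10^(2.00/10) = 1.585, G_1 = 10^(−2.00/10) = 0.6310
  Stage 2: F_2 = 10^(2.37/10) = 1.726, G_2 = 10^(15.3/10) = 33.88
Friis cascade:
  F = 1.585 + (1.726 − 1)/0.6310 = 2.735
NF = 10 log₁₀(2.735) = 4.37 dB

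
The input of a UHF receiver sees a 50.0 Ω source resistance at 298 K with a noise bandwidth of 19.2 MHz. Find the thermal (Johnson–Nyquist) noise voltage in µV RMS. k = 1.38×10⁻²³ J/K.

V_n = √(4kTRB)
4kTRB = 4 × 1.38×10⁻²³ × 298 × 5.00×10¹ × 1.92×10⁷ = 1.58×10⁻¹¹ V²
V_n = √(1.58×10⁻¹¹) = 3.97×10⁻⁶ V = 3.97 µV

3.97 µV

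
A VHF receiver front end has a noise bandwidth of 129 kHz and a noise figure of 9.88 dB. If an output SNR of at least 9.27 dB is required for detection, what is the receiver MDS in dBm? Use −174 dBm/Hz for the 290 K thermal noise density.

Sensitivity = −174 + 10 log₁₀(B) + NF + SNR_min
= −174 + 51.11 + 9.88 + 9.27
= −103.74 dBm → −103.7 dBm

−103.7 dBm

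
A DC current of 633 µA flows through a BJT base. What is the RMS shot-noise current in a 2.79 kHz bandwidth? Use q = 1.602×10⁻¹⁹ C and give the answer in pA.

I_n = √(2qI·B)
2qI·B = 2 × 1.602×10⁻¹⁹ × 6.33×10⁻⁴ × 2.79×10³ = 5.66×10⁻¹⁹ A²
I_n = √(5.66×10⁻¹⁹) = 7.52×10⁻¹⁰ A = 752 pA

752 pA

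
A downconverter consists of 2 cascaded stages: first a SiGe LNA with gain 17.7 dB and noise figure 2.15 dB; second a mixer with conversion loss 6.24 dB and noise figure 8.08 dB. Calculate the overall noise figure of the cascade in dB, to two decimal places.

Convert to linear (a loss of L dB is a gain of −L dB): F_i = 10^(NF_i/10), G_i = 10^(G_i,dB/10)
  Stage 1: F_1 = 10^(2.15/10) = 1.641, G_1 = 10^(17.7/10) = 58.88
  Stage 2: F_2 = 10^(8.08/10) = 6.427, G_2 = 10^(−6.24/10) = 0.2377
Friis cascade:
  F = 1.641 + (6.427 − 1)/58.88 = 1.733
NF = 10 log₁₀(1.733) = 2.39 dB

2.39 dB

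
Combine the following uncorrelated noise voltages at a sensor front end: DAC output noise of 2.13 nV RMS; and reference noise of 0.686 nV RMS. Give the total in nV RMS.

2.24 nV

Uncorrelated sources add in power (mean-square): V_tot = √(ΣV_i²)
V_tot = √[(2.13×10⁻⁹)² + (6.86×10⁻¹⁰)²] = 2.24×10⁻⁹ V = 2.24 nV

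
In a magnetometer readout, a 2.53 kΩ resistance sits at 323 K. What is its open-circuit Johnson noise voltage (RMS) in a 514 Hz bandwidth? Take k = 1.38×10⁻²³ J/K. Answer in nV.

152 nV

V_n = √(4kTRB)
4kTRB = 4 × 1.38×10⁻²³ × 323 × 2.53×10³ × 5.14×10² = 2.32×10⁻¹⁴ V²
V_n = √(2.32×10⁻¹⁴) = 1.52×10⁻⁷ V = 152 nV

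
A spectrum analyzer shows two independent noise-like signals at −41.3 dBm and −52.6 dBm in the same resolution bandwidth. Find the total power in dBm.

−41.0 dBm

Convert to linear, add, convert back:
P₁ = 7.41×10⁻⁸ W, P₂ = 5.50×10⁻⁹ W
P_tot = 7.96×10⁻⁸ W → 10 log₁₀(P_tot / 10⁻³) = −41.0 dBm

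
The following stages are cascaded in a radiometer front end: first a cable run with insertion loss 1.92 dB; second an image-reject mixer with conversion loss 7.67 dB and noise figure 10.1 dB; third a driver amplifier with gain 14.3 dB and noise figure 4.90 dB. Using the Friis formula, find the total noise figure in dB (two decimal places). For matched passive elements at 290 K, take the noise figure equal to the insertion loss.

15.43 dB

Convert to linear (a loss of L dB is a gain of −L dB): F_i = 10^(NF_i/10), G_i = 10^(G_i,dB/10)
  Stage 1: F_1 = 10^(1.92/10) = 1.556, G_1 = 10^(−1.92/10) = 0.6427
  Stage 2: F_2 = 10^(10.1/10) = 10.23, G_2 = 10^(−7.67/10) = 0.1710
  Stage 3: F_3 = 10^(4.90/10) = 3.090, G_3 = 10^(14.3/10) = 26.92
Friis cascade:
  F = 1.556 + (10.23 − 1)/0.6427 + (3.090 − 1)/0.1099 = 34.94
NF = 10 log₁₀(34.94) = 15.43 dB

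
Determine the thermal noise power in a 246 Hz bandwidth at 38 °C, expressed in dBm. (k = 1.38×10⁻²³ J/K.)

−149.8 dBm

T = 38 °C + 273.15 = 311.15 K
P_n = kTB = 1.38×10⁻²³ × 311.15 × 2.46×10² = 1.06×10⁻¹⁸ W
In dBm: 10 log₁₀(1.06×10⁻¹⁸ / 10⁻³) = −149.8 dBm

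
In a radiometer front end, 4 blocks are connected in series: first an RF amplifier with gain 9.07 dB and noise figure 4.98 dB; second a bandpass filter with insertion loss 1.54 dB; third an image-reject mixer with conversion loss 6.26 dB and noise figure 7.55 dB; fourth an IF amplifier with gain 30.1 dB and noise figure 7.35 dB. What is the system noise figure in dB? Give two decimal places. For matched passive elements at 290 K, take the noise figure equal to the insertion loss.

8.66 dB

Convert to linear (a loss of L dB is a gain of −L dB): F_i = 10^(NF_i/10), G_i = 10^(G_i,dB/10)
  Stage 1: F_1 = 10^(4.98/10) = 3.148, G_1 = 10^(9.07/10) = 8.072
  Stage 2: F_2 = 10^(1.54/10) = 1.426, G_2 = 10^(−1.54/10) = 0.7015
  Stage 3: F_3 = 10^(7.55/10) = 5.689, G_3 = 10^(−6.26/10) = 0.2366
  Stage 4: F_4 = 10^(7.35/10) = 5.433, G_4 = 10^(30.1/10) = 1023
Friis cascade:
  F = 3.148 + (1.426 − 1)/8.072 + (5.689 − 1)/5.662 + (5.433 − 1)/1.340 = 7.337
NF = 10 log₁₀(7.337) = 8.66 dB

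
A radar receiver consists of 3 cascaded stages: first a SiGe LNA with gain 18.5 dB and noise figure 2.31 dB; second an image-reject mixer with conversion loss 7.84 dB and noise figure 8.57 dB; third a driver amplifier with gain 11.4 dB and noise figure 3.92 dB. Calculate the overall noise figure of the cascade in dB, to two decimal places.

2.82 dB

Convert to linear (a loss of L dB is a gain of −L dB): F_i = 10^(NF_i/10), G_i = 10^(G_i,dB/10)
  Stage 1: F_1 = 10^(2.31/10) = 1.702, G_1 = 10^(18.5/10) = 70.79
  Stage 2: F_2 = 10^(8.57/10) = 7.194, G_2 = 10^(−7.84/10) = 0.1644
  Stage 3: F_3 = 10^(3.92/10) = 2.466, G_3 = 10^(11.4/10) = 13.80
Friis cascade:
  F = 1.702 + (7.194 − 1)/70.79 + (2.466 − 1)/11.64 = 1.916
NF = 10 log₁₀(1.916) = 2.82 dB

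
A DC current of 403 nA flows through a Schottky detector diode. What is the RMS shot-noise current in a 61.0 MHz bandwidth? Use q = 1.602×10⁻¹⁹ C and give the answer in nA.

2.81 nA

I_n = √(2qI·B)
2qI·B = 2 × 1.602×10⁻¹⁹ × 4.03×10⁻⁷ × 6.10×10⁷ = 7.88×10⁻¹⁸ A²
I_n = √(7.88×10⁻¹⁸) = 2.81×10⁻⁹ A = 2.81 nA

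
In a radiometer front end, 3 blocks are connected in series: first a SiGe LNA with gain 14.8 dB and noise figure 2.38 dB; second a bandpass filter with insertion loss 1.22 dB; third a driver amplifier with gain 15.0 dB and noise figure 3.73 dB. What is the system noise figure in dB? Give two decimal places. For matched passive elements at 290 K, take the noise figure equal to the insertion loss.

2.55 dB

Convert to linear (a loss of L dB is a gain of −L dB): F_i = 10^(NF_i/10), G_i = 10^(G_i,dB/10)
  Stage 1: F_1 = 10^(2.38/10) = 1.730, G_1 = 10^(14.8/10) = 30.20
  Stage 2: F_2 = 10^(1.22/10) = 1.324, G_2 = 10^(−1.22/10) = 0.7551
  Stage 3: F_3 = 10^(3.73/10) = 2.360, G_3 = 10^(15.0/10) = 31.62
Friis cascade:
  F = 1.730 + (1.324 − 1)/30.20 + (2.360 − 1)/22.80 = 1.800
NF = 10 log₁₀(1.800) = 2.55 dB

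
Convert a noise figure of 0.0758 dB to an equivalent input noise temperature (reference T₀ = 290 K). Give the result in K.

5.11 K

F = 10^(0.0758/10) = 1.01761
T_e = (F − 1)·T₀ = (1.01761 − 1) × 290 = 5.11 K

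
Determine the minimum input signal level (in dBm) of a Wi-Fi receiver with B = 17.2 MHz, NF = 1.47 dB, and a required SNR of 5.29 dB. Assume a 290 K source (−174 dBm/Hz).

−94.9 dBm

Sensitivity = −174 + 10 log₁₀(B) + NF + SNR_min
= −174 + 72.36 + 1.47 + 5.29
= −94.88 dBm → −94.9 dBm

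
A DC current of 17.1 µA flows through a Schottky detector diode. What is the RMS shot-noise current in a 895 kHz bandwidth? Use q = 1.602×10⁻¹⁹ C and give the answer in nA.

I_n = √(2qI·B)
2qI·B = 2 × 1.602×10⁻¹⁹ × 1.71×10⁻⁵ × 8.95×10⁵ = 4.90×10⁻¹⁸ A²
I_n = √(4.90×10⁻¹⁸) = 2.21×10⁻⁹ A = 2.21 nA

2.21 nA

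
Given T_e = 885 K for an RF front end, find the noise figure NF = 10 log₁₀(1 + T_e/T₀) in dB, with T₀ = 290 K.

6.08 dB

F = 1 + T_e/T₀ = 1 + 885/290 = 4.05172
NF = 10 log₁₀(4.05172) = 6.08 dB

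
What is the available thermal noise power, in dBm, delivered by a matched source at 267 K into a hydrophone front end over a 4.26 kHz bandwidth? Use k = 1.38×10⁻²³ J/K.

−138.0 dBm

P_n = kTB = 1.38×10⁻²³ × 267 × 4.26×10³ = 1.57×10⁻¹⁷ W
In dBm: 10 log₁₀(1.57×10⁻¹⁷ / 10⁻³) = −138.0 dBm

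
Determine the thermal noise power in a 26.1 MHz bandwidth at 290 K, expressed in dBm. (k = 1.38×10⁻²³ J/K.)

P_n = kTB = 1.38×10⁻²³ × 290 × 2.61×10⁷ = 1.04×10⁻¹³ W
In dBm: 10 log₁₀(1.04×10⁻¹³ / 10⁻³) = −99.8 dBm

−99.8 dBm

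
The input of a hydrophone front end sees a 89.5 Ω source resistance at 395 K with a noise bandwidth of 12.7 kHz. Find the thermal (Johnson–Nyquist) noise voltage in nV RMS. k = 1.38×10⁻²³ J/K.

V_n = √(4kTRB)
4kTRB = 4 × 1.38×10⁻²³ × 395 × 8.95×10¹ × 1.27×10⁴ = 2.48×10⁻¹⁴ V²
V_n = √(2.48×10⁻¹⁴) = 1.57×10⁻⁷ V = 157 nV

157 nV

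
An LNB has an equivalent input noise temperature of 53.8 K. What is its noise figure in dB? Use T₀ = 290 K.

0.739 dB

F = 1 + T_e/T₀ = 1 + 53.8/290 = 1.18552
NF = 10 log₁₀(1.18552) = 0.739 dB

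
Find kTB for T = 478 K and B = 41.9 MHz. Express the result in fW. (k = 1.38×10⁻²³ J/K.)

P_n = kTB = 1.38×10⁻²³ × 478 × 4.19×10⁷ = 2.76×10⁻¹³ W = 276 fW

276 fW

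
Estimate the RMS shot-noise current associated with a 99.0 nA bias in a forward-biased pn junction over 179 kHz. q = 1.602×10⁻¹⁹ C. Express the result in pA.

I_n = √(2qI·B)
2qI·B = 2 × 1.602×10⁻¹⁹ × 9.90×10⁻⁸ × 1.79×10⁵ = 5.68×10⁻²¹ A²
I_n = √(5.68×10⁻²¹) = 7.54×10⁻¹¹ A = 75.4 pA

75.4 pA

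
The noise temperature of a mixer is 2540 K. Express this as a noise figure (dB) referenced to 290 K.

F = 1 + T_e/T₀ = 1 + 2540/290 = 9.75862
NF = 10 log₁₀(9.75862) = 9.89 dB

9.89 dB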